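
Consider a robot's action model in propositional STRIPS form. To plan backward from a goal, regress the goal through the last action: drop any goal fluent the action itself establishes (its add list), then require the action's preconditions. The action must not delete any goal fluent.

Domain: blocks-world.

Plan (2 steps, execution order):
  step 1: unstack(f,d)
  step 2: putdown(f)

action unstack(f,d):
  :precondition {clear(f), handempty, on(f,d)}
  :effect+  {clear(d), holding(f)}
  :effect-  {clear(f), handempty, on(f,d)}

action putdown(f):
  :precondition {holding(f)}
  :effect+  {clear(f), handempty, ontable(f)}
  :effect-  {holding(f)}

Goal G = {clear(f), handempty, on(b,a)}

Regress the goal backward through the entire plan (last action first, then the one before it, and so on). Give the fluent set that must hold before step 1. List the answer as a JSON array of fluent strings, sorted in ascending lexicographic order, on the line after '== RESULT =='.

Work backward from the goal:
  through step 2 (putdown(f)): drop {clear(f), handempty}, keep {on(b,a)}, require {holding(f)}
    → {holding(f), on(b,a)}
  through step 1 (unstack(f,d)): drop {holding(f)}, keep {on(b,a)}, require {clear(f), handempty, on(f,d)}
    → {clear(f), handempty, on(b,a), on(f,d)}

== RESULT ==
["clear(f)", "handempty", "on(b,a)", "on(f,d)"]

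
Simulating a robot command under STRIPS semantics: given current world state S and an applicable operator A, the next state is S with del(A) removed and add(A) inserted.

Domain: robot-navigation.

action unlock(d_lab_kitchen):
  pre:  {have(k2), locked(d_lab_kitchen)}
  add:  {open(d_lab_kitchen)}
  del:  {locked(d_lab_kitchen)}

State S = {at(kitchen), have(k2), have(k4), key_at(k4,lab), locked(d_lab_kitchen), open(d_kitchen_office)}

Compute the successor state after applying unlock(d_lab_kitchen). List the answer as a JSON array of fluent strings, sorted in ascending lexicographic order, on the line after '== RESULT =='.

Compute (S \ del) ∪ add:
  pre ⊆ S: {have(k2), locked(d_lab_kitchen)} ⊆ S  — applicable
  S \ del = {at(kitchen), have(k2), have(k4), key_at(k4,lab), open(d_kitchen_office)}
  ∪ add   = {at(kitchen), have(k2), have(k4), key_at(k4,lab), open(d_kitchen_office), open(d_lab_kitchen)}

== RESULT ==
["at(kitchen)", "have(k2)", "have(k4)", "key_at(k4,lab)", "open(d_kitchen_office)", "open(d_lab_kitchen)"]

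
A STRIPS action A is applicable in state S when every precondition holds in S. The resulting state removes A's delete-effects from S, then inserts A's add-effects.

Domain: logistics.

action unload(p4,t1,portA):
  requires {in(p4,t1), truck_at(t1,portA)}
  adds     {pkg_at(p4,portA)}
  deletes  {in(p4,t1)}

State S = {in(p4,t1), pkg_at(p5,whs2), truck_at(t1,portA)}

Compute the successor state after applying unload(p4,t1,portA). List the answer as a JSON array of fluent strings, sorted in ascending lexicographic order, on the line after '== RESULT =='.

Compute (S \ del) ∪ add:
  pre ⊆ S: {in(p4,t1), truck_at(t1,portA)} ⊆ S  — applicable
  S \ del = {pkg_at(p5,whs2), truck_at(t1,portA)}
  ∪ add   = {pkg_at(p4,portA), pkg_at(p5,whs2), truck_at(t1,portA)}

== RESULT ==
["pkg_at(p4,portA)", "pkg_at(p5,whs2)", "truck_at(t1,portA)"]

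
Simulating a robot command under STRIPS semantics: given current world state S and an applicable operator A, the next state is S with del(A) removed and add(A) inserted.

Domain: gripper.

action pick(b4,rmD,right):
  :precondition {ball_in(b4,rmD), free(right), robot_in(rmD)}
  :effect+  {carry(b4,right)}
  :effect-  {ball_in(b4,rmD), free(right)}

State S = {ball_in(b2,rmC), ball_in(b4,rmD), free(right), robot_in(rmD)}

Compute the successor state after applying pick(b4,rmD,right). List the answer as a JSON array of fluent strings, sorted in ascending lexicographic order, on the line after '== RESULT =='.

Progress:
  pre ⊆ S: {ball_in(b4,rmD), free(right), robot_in(rmD)} ⊆ S  — applicable
  S \ del = {ball_in(b2,rmC), robot_in(rmD)}
  ∪ add   = {ball_in(b2,rmC), carry(b4,right), robot_in(rmD)}

== RESULT ==
["ball_in(b2,rmC)", "carry(b4,right)", "robot_in(rmD)"]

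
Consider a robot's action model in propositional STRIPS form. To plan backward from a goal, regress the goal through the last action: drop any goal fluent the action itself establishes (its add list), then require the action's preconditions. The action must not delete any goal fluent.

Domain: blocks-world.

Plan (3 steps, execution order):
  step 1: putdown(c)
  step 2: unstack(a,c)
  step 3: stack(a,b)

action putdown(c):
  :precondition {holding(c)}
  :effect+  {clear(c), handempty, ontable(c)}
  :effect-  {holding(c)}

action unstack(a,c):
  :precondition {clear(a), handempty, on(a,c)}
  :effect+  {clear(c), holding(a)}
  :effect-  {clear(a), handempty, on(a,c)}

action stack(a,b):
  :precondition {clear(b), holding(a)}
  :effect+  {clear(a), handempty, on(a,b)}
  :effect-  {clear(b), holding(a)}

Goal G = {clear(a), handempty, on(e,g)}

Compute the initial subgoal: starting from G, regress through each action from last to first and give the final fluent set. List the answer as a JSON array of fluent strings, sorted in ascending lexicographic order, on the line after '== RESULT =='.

Work backward from the goal:
  through step 3 (stack(a,b)): drop {clear(a), handempty}, keep {on(e,g)}, require {clear(b), holding(a)}
    → {clear(b), holding(a), on(e,g)}
  through step 2 (unstack(a,c)): drop {holding(a)}, keep {clear(b), on(e,g)}, require {clear(a), handempty, on(a,c)}
    → {clear(a), clear(b), handempty, on(a,c), on(e,g)}
  through step 1 (putdown(c)): drop {handempty}, keep {clear(a), clear(b), on(a,c), on(e,g)}, require {holding(c)}
    → {clear(a), clear(b), holding(c), on(a,c), on(e,g)}

== RESULT ==
["clear(a)", "clear(b)", "holding(c)", "on(a,c)", "on(e,g)"]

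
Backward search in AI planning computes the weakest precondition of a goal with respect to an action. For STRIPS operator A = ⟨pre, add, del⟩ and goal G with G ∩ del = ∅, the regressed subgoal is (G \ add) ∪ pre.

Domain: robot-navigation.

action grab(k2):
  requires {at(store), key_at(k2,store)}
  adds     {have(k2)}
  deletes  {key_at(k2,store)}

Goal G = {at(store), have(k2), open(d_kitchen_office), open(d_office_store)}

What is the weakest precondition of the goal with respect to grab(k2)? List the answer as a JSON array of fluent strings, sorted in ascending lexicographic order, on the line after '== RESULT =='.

Regress:
  G ∩ del = {}  (empty — regression defined)
  G \ add = {at(store), have(k2), open(d_kitchen_office), open(d_office_store)} \ {have(k2)} = {at(store), open(d_kitchen_office), open(d_office_store)}
  ∪ pre   = {at(store), open(d_kitchen_office), open(d_office_store)} ∪ {at(store), key_at(k2,store)}
          = {at(store), key_at(k2,store), open(d_kitchen_office), open(d_office_store)}

== RESULT ==
["at(store)", "key_at(k2,store)", "open(d_kitchen_office)", "open(d_office_store)"]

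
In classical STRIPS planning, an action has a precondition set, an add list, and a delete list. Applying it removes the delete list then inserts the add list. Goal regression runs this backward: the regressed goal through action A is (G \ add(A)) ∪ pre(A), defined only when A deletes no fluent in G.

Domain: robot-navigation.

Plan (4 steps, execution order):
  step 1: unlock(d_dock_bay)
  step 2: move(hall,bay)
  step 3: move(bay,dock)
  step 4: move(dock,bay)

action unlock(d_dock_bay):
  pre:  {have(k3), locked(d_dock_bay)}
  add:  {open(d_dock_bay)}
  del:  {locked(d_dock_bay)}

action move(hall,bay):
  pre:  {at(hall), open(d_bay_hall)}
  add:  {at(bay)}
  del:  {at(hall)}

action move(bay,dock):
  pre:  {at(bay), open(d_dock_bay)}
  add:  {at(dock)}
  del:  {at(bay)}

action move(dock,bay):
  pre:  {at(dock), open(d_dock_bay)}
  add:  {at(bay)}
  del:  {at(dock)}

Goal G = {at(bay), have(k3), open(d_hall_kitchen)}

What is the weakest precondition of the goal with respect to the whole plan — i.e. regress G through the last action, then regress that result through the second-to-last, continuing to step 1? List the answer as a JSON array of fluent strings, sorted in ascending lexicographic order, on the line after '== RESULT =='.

Regress step by step:
  through step 4 (move(dock,bay)): drop {at(bay)}, keep {have(k3), open(d_hall_kitchen)}, require {at(dock), open(d_dock_bay)}
    → {at(dock), have(k3), open(d_dock_bay), open(d_hall_kitchen)}
  through step 3 (move(bay,dock)): drop {at(dock)}, keep {have(k3), open(d_dock_bay), open(d_hall_kitchen)}, require {at(bay), open(d_dock_bay)}
    → {at(bay), have(k3), open(d_dock_bay), open(d_hall_kitchen)}
  through step 2 (move(hall,bay)): drop {at(bay)}, keep {have(k3), open(d_dock_bay), open(d_hall_kitchen)}, require {at(hall), open(d_bay_hall)}
    → {at(hall), have(k3), open(d_bay_hall), open(d_dock_bay), open(d_hall_kitchen)}
  through step 1 (unlock(d_dock_bay)): drop {open(d_dock_bay)}, keep {at(hall), have(k3), open(d_bay_hall), open(d_hall_kitchen)}, require {have(k3), locked(d_dock_bay)}
    → {at(hall), have(k3), locked(d_dock_bay), open(d_bay_hall), open(d_hall_kitchen)}

== RESULT ==
["at(hall)", "have(k3)", "locked(d_dock_bay)", "open(d_bay_hall)", "open(d_hall_kitchen)"]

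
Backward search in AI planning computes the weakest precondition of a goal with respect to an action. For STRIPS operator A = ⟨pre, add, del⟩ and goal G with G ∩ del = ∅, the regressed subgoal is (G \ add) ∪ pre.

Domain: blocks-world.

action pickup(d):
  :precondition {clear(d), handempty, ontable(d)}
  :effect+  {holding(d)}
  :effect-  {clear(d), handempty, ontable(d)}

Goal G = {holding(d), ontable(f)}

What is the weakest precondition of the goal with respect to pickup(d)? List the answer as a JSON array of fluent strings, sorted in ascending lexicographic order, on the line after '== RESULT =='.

Regress:
  G ∩ del = {}  (empty — regression defined)
  G \ add = {holding(d), ontable(f)} \ {holding(d)} = {ontable(f)}
  ∪ pre   = {ontable(f)} ∪ {clear(d), handempty, ontable(d)}
          = {clear(d), handempty, ontable(d), ontable(f)}

== RESULT ==
["clear(d)", "handempty", "ontable(d)", "ontable(f)"]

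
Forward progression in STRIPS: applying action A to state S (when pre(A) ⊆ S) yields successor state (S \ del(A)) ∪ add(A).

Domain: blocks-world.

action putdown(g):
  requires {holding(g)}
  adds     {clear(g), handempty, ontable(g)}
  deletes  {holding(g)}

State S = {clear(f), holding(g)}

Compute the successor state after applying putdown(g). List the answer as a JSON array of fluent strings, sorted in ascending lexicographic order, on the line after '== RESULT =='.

Progress:
  pre ⊆ S: {holding(g)} ⊆ S  — applicable
  S \ del = {clear(f)}
  ∪ add   = {clear(f), clear(g), handempty, ontable(g)}

== RESULT ==
["clear(f)", "clear(g)", "handempty", "ontable(g)"]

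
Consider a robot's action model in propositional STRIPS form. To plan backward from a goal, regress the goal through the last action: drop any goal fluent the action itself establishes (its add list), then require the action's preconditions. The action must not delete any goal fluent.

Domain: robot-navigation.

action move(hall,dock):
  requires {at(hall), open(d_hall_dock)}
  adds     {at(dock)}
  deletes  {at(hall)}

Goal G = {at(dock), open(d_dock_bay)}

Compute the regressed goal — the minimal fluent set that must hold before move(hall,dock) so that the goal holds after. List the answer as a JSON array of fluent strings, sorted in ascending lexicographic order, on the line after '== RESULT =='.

Compute (G \ add) ∪ pre:
  G ∩ del = {}  (empty — regression defined)
  G \ add = {at(dock), open(d_dock_bay)} \ {at(dock)} = {open(d_dock_bay)}
  ∪ pre   = {open(d_dock_bay)} ∪ {at(hall), open(d_hall_dock)}
          = {at(hall), open(d_dock_bay), open(d_hall_dock)}

== RESULT ==
["at(hall)", "open(d_dock_bay)", "open(d_hall_dock)"]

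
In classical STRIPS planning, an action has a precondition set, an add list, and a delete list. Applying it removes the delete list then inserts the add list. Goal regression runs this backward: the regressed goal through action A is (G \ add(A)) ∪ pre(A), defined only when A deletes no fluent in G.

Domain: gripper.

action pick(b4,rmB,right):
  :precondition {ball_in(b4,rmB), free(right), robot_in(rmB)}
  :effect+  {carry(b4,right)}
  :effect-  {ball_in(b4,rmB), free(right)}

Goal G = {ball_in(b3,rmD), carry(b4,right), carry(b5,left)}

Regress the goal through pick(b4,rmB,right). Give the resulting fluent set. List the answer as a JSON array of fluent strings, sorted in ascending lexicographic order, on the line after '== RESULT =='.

Compute (G \ add) ∪ pre:
  G ∩ del = {}  (empty — regression defined)
  G \ add = {ball_in(b3,rmD), carry(b4,right), carry(b5,left)} \ {carry(b4,right)} = {ball_in(b3,rmD), carry(b5,left)}
  ∪ pre   = {ball_in(b3,rmD), carry(b5,left)} ∪ {ball_in(b4,rmB), free(right), robot_in(rmB)}
          = {ball_in(b3,rmD), ball_in(b4,rmB), carry(b5,left), free(right), robot_in(rmB)}

== RESULT ==
["ball_in(b3,rmD)", "ball_in(b4,rmB)", "carry(b5,left)", "free(right)", "robot_in(rmB)"]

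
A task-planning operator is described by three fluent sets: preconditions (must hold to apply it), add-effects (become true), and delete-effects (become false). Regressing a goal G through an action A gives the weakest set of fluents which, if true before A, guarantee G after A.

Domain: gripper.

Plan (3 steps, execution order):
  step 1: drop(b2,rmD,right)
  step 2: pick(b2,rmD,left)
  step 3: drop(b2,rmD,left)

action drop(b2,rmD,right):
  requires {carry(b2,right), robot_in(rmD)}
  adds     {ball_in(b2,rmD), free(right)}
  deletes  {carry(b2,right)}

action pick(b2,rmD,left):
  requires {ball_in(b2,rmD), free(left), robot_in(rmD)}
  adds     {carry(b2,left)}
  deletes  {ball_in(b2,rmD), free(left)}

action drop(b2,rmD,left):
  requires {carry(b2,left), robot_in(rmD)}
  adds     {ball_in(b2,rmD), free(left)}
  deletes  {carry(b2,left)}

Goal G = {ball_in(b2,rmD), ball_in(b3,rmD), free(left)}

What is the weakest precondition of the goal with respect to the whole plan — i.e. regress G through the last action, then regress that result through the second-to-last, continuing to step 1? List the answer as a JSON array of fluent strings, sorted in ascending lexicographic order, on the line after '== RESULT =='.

Work backward from the goal:
  through step 3 (drop(b2,rmD,left)): drop {ball_in(b2,rmD), free(left)}, keep {ball_in(b3,rmD)}, require {carry(b2,left), robot_in(rmD)}
    → {ball_in(b3,rmD), carry(b2,left), robot_in(rmD)}
  through step 2 (pick(b2,rmD,left)): drop {carry(b2,left)}, keep {ball_in(b3,rmD), robot_in(rmD)}, require {ball_in(b2,rmD), free(left), robot_in(rmD)}
    → {ball_in(b2,rmD), ball_in(b3,rmD), free(left), robot_in(rmD)}
  through step 1 (drop(b2,rmD,right)): drop {ball_in(b2,rmD)}, keep {ball_in(b3,rmD), free(left), robot_in(rmD)}, require {carry(b2,right), robot_in(rmD)}
    → {ball_in(b3,rmD), carry(b2,right), free(left), robot_in(rmD)}

== RESULT ==
["ball_in(b3,rmD)", "carry(b2,right)", "free(left)", "robot_in(rmD)"]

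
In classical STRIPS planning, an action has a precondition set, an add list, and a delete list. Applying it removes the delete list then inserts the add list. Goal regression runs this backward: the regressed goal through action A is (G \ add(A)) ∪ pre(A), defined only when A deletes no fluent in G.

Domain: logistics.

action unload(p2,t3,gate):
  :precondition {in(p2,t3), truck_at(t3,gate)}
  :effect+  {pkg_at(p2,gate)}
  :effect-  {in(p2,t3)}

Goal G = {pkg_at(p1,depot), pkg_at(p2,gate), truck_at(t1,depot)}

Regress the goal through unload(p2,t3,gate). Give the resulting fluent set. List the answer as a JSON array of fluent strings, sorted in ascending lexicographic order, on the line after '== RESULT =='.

Compute (G \ add) ∪ pre:
  G ∩ del = {}  (empty — regression defined)
  G \ add = {pkg_at(p1,depot), pkg_at(p2,gate), truck_at(t1,depot)} \ {pkg_at(p2,gate)} = {pkg_at(p1,depot), truck_at(t1,depot)}
  ∪ pre   = {pkg_at(p1,depot), truck_at(t1,depot)} ∪ {in(p2,t3), truck_at(t3,gate)}
          = {in(p2,t3), pkg_at(p1,depot), truck_at(t1,depot), truck_at(t3,gate)}

== RESULT ==
["in(p2,t3)", "pkg_at(p1,depot)", "truck_at(t1,depot)", "truck_at(t3,gate)"]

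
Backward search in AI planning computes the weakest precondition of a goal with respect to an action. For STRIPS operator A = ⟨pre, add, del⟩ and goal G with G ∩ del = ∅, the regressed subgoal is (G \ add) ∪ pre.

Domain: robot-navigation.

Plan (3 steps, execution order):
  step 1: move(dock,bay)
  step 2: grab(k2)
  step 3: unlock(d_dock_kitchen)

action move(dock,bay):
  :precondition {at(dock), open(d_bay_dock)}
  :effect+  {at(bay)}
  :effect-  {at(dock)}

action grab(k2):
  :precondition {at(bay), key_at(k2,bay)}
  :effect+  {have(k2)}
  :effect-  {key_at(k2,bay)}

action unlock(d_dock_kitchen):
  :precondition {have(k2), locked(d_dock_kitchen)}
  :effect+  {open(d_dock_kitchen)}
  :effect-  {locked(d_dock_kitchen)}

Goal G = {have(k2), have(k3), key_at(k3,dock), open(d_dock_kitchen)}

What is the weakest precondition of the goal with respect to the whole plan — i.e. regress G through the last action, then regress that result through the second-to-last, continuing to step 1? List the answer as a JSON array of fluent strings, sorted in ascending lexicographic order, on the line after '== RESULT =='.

Regress step by step:
  through step 3 (unlock(d_dock_kitchen)): drop {open(d_dock_kitchen)}, keep {have(k2), have(k3), key_at(k3,dock)}, require {have(k2), locked(d_dock_kitchen)}
    → {have(k2), have(k3), key_at(k3,dock), locked(d_dock_kitchen)}
  through step 2 (grab(k2)): drop {have(k2)}, keep {have(k3), key_at(k3,dock), locked(d_dock_kitchen)}, require {at(bay), key_at(k2,bay)}
    → {at(bay), have(k3), key_at(k2,bay), key_at(k3,dock), locked(d_dock_kitchen)}
  through step 1 (move(dock,bay)): drop {at(bay)}, keep {have(k3), key_at(k2,bay), key_at(k3,dock), locked(d_dock_kitchen)}, require {at(dock), open(d_bay_dock)}
    → {at(dock), have(k3), key_at(k2,bay), key_at(k3,dock), locked(d_dock_kitchen), open(d_bay_dock)}

== RESULT ==
["at(dock)", "have(k3)", "key_at(k2,bay)", "key_at(k3,dock)", "locked(d_dock_kitchen)", "open(d_bay_dock)"]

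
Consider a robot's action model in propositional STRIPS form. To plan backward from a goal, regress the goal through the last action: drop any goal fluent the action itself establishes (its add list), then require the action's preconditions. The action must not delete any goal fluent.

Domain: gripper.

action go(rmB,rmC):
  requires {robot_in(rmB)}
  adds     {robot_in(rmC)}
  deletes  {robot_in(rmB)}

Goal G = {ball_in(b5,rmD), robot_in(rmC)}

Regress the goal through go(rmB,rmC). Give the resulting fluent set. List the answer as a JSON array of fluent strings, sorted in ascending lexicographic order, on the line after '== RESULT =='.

Compute (G \ add) ∪ pre:
  G ∩ del = {}  (empty — regression defined)
  G \ add = {ball_in(b5,rmD), robot_in(rmC)} \ {robot_in(rmC)} = {ball_in(b5,rmD)}
  ∪ pre   = {ball_in(b5,rmD)} ∪ {robot_in(rmB)}
          = {ball_in(b5,rmD), robot_in(rmB)}

== RESULT ==
["ball_in(b5,rmD)", "robot_in(rmB)"]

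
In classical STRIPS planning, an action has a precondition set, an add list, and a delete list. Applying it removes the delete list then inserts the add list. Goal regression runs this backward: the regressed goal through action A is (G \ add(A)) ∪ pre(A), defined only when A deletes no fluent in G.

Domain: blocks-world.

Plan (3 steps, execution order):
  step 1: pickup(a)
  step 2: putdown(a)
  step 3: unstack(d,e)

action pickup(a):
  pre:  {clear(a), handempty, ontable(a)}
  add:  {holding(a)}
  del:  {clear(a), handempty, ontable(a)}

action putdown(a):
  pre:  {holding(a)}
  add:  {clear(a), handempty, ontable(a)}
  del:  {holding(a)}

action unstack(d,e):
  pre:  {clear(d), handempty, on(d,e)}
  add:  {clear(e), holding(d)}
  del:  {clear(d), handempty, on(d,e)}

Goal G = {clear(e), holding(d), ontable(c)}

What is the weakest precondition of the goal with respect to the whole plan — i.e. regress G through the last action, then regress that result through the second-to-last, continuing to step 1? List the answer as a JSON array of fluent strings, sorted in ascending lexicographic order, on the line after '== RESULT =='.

Regress step by step:
  through step 3 (unstack(d,e)): drop {clear(e), holding(d)}, keep {ontable(c)}, require {clear(d), handempty, on(d,e)}
    → {clear(d), handempty, on(d,e), ontable(c)}
  through step 2 (putdown(a)): drop {handempty}, keep {clear(d), on(d,e), ontable(c)}, require {holding(a)}
    → {clear(d), holding(a), on(d,e), ontable(c)}
  through step 1 (pickup(a)): drop {holding(a)}, keep {clear(d), on(d,e), ontable(c)}, require {clear(a), handempty, ontable(a)}
    → {clear(a), clear(d), handempty, on(d,e), ontable(a), ontable(c)}

== RESULT ==
["clear(a)", "clear(d)", "handempty", "on(d,e)", "ontable(a)", "ontable(c)"]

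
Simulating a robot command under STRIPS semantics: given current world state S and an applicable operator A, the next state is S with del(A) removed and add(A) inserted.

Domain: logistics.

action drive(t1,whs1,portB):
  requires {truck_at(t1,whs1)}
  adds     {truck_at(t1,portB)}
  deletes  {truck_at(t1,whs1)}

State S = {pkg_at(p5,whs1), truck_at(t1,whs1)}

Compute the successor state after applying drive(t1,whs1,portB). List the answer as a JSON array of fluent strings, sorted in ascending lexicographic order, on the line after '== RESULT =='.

Compute (S \ del) ∪ add:
  pre ⊆ S: {truck_at(t1,whs1)} ⊆ S  — applicable
  S \ del = {pkg_at(p5,whs1)}
  ∪ add   = {pkg_at(p5,whs1), truck_at(t1,portB)}

== RESULT ==
["pkg_at(p5,whs1)", "truck_at(t1,portB)"]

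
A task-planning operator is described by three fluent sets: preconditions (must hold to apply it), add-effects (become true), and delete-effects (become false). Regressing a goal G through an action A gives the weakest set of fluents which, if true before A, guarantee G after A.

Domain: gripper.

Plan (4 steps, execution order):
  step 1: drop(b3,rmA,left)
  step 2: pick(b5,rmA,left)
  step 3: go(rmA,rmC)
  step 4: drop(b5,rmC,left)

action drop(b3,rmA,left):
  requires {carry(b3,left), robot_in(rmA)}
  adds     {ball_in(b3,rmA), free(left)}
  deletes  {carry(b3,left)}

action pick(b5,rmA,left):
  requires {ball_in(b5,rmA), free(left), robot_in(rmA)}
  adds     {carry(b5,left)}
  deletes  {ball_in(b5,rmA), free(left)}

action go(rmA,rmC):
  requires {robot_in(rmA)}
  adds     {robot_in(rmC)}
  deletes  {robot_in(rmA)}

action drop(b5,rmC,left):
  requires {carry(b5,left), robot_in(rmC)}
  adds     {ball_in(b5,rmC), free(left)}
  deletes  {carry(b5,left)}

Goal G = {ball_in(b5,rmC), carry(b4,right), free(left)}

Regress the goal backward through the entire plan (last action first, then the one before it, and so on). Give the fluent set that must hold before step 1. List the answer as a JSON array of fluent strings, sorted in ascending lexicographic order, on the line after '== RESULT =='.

Work backward from the goal:
  through step 4 (drop(b5,rmC,left)): drop {ball_in(b5,rmC), free(left)}, keep {carry(b4,right)}, require {carry(b5,left), robot_in(rmC)}
    → {carry(b4,right), carry(b5,left), robot_in(rmC)}
  through step 3 (go(rmA,rmC)): drop {robot_in(rmC)}, keep {carry(b4,right), carry(b5,left)}, require {robot_in(rmA)}
    → {carry(b4,right), carry(b5,left), robot_in(rmA)}
  through step 2 (pick(b5,rmA,left)): drop {carry(b5,left)}, keep {carry(b4,right), robot_in(rmA)}, require {ball_in(b5,rmA), free(left), robot_in(rmA)}
    → {ball_in(b5,rmA), carry(b4,right), free(left), robot_in(rmA)}
  through step 1 (drop(b3,rmA,left)): drop {free(left)}, keep {ball_in(b5,rmA), carry(b4,right), robot_in(rmA)}, require {carry(b3,left), robot_in(rmA)}
    → {ball_in(b5,rmA), carry(b3,left), carry(b4,right), robot_in(rmA)}

== RESULT ==
["ball_in(b5,rmA)", "carry(b3,left)", "carry(b4,right)", "robot_in(rmA)"]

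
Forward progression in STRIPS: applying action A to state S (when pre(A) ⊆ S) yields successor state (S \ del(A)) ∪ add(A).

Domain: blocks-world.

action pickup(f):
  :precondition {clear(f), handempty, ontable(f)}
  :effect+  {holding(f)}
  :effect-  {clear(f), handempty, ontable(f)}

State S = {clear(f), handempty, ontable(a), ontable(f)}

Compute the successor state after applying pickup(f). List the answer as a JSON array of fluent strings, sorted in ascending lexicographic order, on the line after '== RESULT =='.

Progress:
  pre ⊆ S: {clear(f), handempty, ontable(f)} ⊆ S  — applicable
  S \ del = {ontable(a)}
  ∪ add   = {holding(f), ontable(a)}

== RESULT ==
["holding(f)", "ontable(a)"]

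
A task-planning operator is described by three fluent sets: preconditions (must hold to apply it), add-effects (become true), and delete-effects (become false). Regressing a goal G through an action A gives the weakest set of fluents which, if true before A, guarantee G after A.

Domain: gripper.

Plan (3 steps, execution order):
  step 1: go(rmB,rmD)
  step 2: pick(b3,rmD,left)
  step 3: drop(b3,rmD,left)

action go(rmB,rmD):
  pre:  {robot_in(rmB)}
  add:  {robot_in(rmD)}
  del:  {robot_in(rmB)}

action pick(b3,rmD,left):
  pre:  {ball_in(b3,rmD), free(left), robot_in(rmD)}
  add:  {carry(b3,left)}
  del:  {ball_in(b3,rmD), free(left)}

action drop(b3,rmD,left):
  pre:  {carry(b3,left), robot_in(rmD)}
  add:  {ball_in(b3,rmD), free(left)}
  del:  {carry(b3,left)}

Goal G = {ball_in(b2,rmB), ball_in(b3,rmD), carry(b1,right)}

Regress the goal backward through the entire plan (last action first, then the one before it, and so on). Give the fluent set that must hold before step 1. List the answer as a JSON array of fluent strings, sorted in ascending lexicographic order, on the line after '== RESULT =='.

Work backward from the goal:
  through step 3 (drop(b3,rmD,left)): drop {ball_in(b3,rmD)}, keep {ball_in(b2,rmB), carry(b1,right)}, require {carry(b3,left), robot_in(rmD)}
    → {ball_in(b2,rmB), carry(b1,right), carry(b3,left), robot_in(rmD)}
  through step 2 (pick(b3,rmD,left)): drop {carry(b3,left)}, keep {ball_in(b2,rmB), carry(b1,right), robot_in(rmD)}, require {ball_in(b3,rmD), free(left), robot_in(rmD)}
    → {ball_in(b2,rmB), ball_in(b3,rmD), carry(b1,right), free(left), robot_in(rmD)}
  through step 1 (go(rmB,rmD)): drop {robot_in(rmD)}, keep {ball_in(b2,rmB), ball_in(b3,rmD), carry(b1,right), free(left)}, require {robot_in(rmB)}
    → {ball_in(b2,rmB), ball_in(b3,rmD), carry(b1,right), free(left), robot_in(rmB)}

== RESULT ==
["ball_in(b2,rmB)", "ball_in(b3,rmD)", "carry(b1,right)", "free(left)", "robot_in(rmB)"]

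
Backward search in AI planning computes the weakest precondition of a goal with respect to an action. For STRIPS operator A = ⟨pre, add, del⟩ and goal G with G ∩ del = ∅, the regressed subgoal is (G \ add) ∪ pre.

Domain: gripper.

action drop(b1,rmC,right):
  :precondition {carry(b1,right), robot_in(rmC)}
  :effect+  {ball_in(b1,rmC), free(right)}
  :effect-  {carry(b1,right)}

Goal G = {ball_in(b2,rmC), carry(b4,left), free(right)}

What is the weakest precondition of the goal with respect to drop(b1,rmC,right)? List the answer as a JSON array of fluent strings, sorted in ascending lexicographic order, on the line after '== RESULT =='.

Regress:
  G ∩ del = {}  (empty — regression defined)
  G \ add = {ball_in(b2,rmC), carry(b4,left), free(right)} \ {ball_in(b1,rmC), free(right)} = {ball_in(b2,rmC), carry(b4,left)}
  ∪ pre   = {ball_in(b2,rmC), carry(b4,left)} ∪ {carry(b1,right), robot_in(rmC)}
          = {ball_in(b2,rmC), carry(b1,right), carry(b4,left), robot_in(rmC)}

== RESULT ==
["ball_in(b2,rmC)", "carry(b1,right)", "carry(b4,left)", "robot_in(rmC)"]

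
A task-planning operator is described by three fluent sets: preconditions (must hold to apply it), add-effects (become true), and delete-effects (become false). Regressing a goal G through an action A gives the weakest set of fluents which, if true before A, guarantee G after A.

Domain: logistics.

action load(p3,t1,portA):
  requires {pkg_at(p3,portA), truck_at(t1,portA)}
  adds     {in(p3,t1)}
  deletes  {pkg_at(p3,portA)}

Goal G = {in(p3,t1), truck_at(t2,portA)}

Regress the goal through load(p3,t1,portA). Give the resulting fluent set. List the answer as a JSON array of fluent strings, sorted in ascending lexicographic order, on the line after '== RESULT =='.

Compute (G \ add) ∪ pre:
  G ∩ del = {}  (empty — regression defined)
  G \ add = {in(p3,t1), truck_at(t2,portA)} \ {in(p3,t1)} = {truck_at(t2,portA)}
  ∪ pre   = {truck_at(t2,portA)} ∪ {pkg_at(p3,portA), truck_at(t1,portA)}
          = {pkg_at(p3,portA), truck_at(t1,portA), truck_at(t2,portA)}

== RESULT ==
["pkg_at(p3,portA)", "truck_at(t1,portA)", "truck_at(t2,portA)"]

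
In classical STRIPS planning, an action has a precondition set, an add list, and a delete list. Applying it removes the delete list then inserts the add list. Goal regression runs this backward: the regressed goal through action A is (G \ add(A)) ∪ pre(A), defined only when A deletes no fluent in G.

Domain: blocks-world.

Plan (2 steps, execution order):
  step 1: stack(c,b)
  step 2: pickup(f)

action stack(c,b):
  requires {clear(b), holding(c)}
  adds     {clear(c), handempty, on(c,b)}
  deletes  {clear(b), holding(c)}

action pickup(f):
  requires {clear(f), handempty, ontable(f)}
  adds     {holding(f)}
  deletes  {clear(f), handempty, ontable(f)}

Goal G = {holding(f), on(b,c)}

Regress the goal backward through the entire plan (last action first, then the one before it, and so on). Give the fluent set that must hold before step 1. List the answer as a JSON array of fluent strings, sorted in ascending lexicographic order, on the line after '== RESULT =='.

Regress step by step:
  through step 2 (pickup(f)): drop {holding(f)}, keep {on(b,c)}, require {clear(f), handempty, ontable(f)}
    → {clear(f), handempty, on(b,c), ontable(f)}
  through step 1 (stack(c,b)): drop {handempty}, keep {clear(f), on(b,c), ontable(f)}, require {clear(b), holding(c)}
    → {clear(b), clear(f), holding(c), on(b,c), ontable(f)}

== RESULT ==
["clear(b)", "clear(f)", "holding(c)", "on(b,c)", "ontable(f)"]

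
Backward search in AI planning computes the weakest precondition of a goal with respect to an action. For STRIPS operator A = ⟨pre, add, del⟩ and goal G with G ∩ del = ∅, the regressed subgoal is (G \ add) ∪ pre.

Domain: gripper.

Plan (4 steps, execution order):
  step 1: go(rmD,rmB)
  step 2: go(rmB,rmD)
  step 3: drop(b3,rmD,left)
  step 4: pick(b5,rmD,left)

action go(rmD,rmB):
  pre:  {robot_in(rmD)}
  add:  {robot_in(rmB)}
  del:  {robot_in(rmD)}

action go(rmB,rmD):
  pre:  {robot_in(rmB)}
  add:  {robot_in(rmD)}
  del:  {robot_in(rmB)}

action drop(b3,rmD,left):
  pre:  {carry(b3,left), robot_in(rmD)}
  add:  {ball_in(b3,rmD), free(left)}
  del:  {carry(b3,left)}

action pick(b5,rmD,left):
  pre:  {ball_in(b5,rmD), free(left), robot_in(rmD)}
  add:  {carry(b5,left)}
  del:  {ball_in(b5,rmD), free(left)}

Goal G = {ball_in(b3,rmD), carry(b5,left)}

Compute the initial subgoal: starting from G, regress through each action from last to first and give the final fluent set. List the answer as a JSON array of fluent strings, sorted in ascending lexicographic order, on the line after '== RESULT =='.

Regress step by step:
  through step 4 (pick(b5,rmD,left)): drop {carry(b5,left)}, keep {ball_in(b3,rmD)}, require {ball_in(b5,rmD), free(left), robot_in(rmD)}
    → {ball_in(b3,rmD), ball_in(b5,rmD), free(left), robot_in(rmD)}
  through step 3 (drop(b3,rmD,left)): drop {ball_in(b3,rmD), free(left)}, keep {ball_in(b5,rmD), robot_in(rmD)}, require {carry(b3,left), robot_in(rmD)}
    → {ball_in(b5,rmD), carry(b3,left), robot_in(rmD)}
  through step 2 (go(rmB,rmD)): drop {robot_in(rmD)}, keep {ball_in(b5,rmD), carry(b3,left)}, require {robot_in(rmB)}
    → {ball_in(b5,rmD), carry(b3,left), robot_in(rmB)}
  through step 1 (go(rmD,rmB)): drop {robot_in(rmB)}, keep {ball_in(b5,rmD), carry(b3,left)}, require {robot_in(rmD)}
    → {ball_in(b5,rmD), carry(b3,left), robot_in(rmD)}

== RESULT ==
["ball_in(b5,rmD)", "carry(b3,left)", "robot_in(rmD)"]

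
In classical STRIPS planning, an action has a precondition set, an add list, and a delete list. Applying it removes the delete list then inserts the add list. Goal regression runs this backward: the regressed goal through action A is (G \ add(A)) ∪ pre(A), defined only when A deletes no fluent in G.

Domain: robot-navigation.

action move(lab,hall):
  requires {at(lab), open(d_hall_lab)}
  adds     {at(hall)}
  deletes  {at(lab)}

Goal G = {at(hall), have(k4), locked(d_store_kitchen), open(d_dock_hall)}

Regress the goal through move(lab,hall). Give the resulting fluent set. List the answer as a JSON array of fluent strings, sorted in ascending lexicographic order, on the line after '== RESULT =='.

Regress:
  G ∩ del = {}  (empty — regression defined)
  G \ add = {at(hall), have(k4), locked(d_store_kitchen), open(d_dock_hall)} \ {at(hall)} = {have(k4), locked(d_store_kitchen), open(d_dock_hall)}
  ∪ pre   = {have(k4), locked(d_store_kitchen), open(d_dock_hall)} ∪ {at(lab), open(d_hall_lab)}
          = {at(lab), have(k4), locked(d_store_kitchen), open(d_dock_hall), open(d_hall_lab)}

== RESULT ==
["at(lab)", "have(k4)", "locked(d_store_kitchen)", "open(d_dock_hall)", "open(d_hall_lab)"]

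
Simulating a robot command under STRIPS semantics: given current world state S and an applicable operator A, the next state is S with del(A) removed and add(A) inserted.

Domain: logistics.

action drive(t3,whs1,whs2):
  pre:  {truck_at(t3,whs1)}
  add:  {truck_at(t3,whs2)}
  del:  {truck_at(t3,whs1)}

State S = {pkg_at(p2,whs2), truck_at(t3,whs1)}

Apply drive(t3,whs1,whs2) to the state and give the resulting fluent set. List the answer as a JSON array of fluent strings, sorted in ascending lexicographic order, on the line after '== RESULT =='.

Progress:
  pre ⊆ S: {truck_at(t3,whs1)} ⊆ S  — applicable
  S \ del = {pkg_at(p2,whs2)}
  ∪ add   = {pkg_at(p2,whs2), truck_at(t3,whs2)}

== RESULT ==
["pkg_at(p2,whs2)", "truck_at(t3,whs2)"]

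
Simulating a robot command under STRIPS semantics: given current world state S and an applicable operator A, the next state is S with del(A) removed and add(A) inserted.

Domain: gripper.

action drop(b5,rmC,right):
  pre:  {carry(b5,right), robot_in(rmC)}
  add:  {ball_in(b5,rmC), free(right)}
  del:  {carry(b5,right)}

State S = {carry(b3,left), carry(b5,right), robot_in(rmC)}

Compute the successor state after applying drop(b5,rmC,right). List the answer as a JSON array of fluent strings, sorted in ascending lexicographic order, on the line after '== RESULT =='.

Compute (S \ del) ∪ add:
  pre ⊆ S: {carry(b5,right), robot_in(rmC)} ⊆ S  — applicable
  S \ del = {carry(b3,left), robot_in(rmC)}
  ∪ add   = {ball_in(b5,rmC), carry(b3,left), free(right), robot_in(rmC)}

== RESULT ==
["ball_in(b5,rmC)", "carry(b3,left)", "free(right)", "robot_in(rmC)"]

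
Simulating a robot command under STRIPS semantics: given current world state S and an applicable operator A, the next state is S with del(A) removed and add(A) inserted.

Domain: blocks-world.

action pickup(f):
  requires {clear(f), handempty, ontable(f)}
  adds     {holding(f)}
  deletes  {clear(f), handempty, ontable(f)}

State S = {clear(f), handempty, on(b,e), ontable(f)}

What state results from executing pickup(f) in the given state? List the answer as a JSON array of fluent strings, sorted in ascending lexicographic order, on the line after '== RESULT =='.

Progress:
  pre ⊆ S: {clear(f), handempty, ontable(f)} ⊆ S  — applicable
  S \ del = {on(b,e)}
  ∪ add   = {holding(f), on(b,e)}

== RESULT ==
["holding(f)", "on(b,e)"]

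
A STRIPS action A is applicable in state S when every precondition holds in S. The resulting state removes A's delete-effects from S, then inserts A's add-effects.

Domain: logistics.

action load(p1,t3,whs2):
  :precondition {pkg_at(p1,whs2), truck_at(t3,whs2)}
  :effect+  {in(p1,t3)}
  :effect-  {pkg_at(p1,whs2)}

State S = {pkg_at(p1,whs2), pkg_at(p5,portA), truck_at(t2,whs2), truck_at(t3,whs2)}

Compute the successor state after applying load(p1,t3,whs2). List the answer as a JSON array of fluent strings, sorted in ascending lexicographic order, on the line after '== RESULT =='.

Compute (S \ del) ∪ add:
  pre ⊆ S: {pkg_at(p1,whs2), truck_at(t3,whs2)} ⊆ S  — applicable
  S \ del = {pkg_at(p5,portA), truck_at(t2,whs2), truck_at(t3,whs2)}
  ∪ add   = {in(p1,t3), pkg_at(p5,portA), truck_at(t2,whs2), truck_at(t3,whs2)}

== RESULT ==
["in(p1,t3)", "pkg_at(p5,portA)", "truck_at(t2,whs2)", "truck_at(t3,whs2)"]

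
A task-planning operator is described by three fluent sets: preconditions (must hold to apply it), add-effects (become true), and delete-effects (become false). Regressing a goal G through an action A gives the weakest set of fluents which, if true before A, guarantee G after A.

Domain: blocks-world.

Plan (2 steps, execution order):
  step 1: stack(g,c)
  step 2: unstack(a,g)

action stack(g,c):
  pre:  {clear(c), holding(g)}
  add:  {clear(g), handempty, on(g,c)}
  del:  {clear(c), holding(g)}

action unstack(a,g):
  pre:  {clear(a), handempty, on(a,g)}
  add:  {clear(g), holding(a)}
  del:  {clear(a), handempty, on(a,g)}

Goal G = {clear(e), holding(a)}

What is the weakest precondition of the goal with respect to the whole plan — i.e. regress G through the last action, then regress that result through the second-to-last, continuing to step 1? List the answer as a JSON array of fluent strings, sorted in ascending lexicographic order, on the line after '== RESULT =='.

Regress step by step:
  through step 2 (unstack(a,g)): drop {holding(a)}, keep {clear(e)}, require {clear(a), handempty, on(a,g)}
    → {clear(a), clear(e), handempty, on(a,g)}
  through step 1 (stack(g,c)): drop {handempty}, keep {clear(a), clear(e), on(a,g)}, require {clear(c), holding(g)}
    → {clear(a), clear(c), clear(e), holding(g), on(a,g)}

== RESULT ==
["clear(a)", "clear(c)", "clear(e)", "holding(g)", "on(a,g)"]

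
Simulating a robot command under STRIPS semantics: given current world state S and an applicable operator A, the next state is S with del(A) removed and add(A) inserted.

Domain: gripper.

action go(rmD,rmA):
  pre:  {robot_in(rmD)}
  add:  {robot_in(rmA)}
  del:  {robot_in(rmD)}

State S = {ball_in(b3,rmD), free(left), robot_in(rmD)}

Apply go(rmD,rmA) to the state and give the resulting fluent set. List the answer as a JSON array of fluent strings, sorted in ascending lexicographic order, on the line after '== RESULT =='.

Compute (S \ del) ∪ add:
  pre ⊆ S: {robot_in(rmD)} ⊆ S  — applicable
  S \ del = {ball_in(b3,rmD), free(left)}
  ∪ add   = {ball_in(b3,rmD), free(left), robot_in(rmA)}

== RESULT ==
["ball_in(b3,rmD)", "free(left)", "robot_in(rmA)"]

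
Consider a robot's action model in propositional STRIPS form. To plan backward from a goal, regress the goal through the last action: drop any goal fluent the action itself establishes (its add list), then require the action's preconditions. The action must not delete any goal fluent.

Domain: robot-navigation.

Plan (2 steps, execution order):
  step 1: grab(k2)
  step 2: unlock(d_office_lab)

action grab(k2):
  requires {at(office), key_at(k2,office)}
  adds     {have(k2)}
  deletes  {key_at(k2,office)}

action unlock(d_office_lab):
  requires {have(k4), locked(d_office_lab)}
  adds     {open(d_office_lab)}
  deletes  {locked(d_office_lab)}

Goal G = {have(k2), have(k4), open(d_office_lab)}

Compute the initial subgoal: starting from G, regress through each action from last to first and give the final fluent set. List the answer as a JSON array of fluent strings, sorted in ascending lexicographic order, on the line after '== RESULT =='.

Regress step by step:
  through step 2 (unlock(d_office_lab)): drop {open(d_office_lab)}, keep {have(k2), have(k4)}, require {have(k4), locked(d_office_lab)}
    → {have(k2), have(k4), locked(d_office_lab)}
  through step 1 (grab(k2)): drop {have(k2)}, keep {have(k4), locked(d_office_lab)}, require {at(office), key_at(k2,office)}
    → {at(office), have(k4), key_at(k2,office), locked(d_office_lab)}

== RESULT ==
["at(office)", "have(k4)", "key_at(k2,office)", "locked(d_office_lab)"]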